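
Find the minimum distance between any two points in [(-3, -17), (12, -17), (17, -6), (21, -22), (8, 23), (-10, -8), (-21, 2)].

Computing all pairwise distances among 7 points:

d((-3, -17), (12, -17)) = 15.0
d((-3, -17), (17, -6)) = 22.8254
d((-3, -17), (21, -22)) = 24.5153
d((-3, -17), (8, 23)) = 41.4849
d((-3, -17), (-10, -8)) = 11.4018
d((-3, -17), (-21, 2)) = 26.1725
d((12, -17), (17, -6)) = 12.083
d((12, -17), (21, -22)) = 10.2956 <-- minimum
d((12, -17), (8, 23)) = 40.1995
d((12, -17), (-10, -8)) = 23.7697
d((12, -17), (-21, 2)) = 38.0789
d((17, -6), (21, -22)) = 16.4924
d((17, -6), (8, 23)) = 30.3645
d((17, -6), (-10, -8)) = 27.074
d((17, -6), (-21, 2)) = 38.833
d((21, -22), (8, 23)) = 46.8402
d((21, -22), (-10, -8)) = 34.0147
d((21, -22), (-21, 2)) = 48.3735
d((8, 23), (-10, -8)) = 35.8469
d((8, 23), (-21, 2)) = 35.805
d((-10, -8), (-21, 2)) = 14.8661

Closest pair: (12, -17) and (21, -22) with distance 10.2956

The closest pair is (12, -17) and (21, -22) with Euclidean distance 10.2956. For 7 points, brute-force pairwise comparison is shown above. For large n, the divide-and-conquer algorithm (sort by x, recurse on halves, check the dividing strip) achieves O(n log n).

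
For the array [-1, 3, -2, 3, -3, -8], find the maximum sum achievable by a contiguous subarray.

Using Kadane's algorithm on [-1, 3, -2, 3, -3, -8]:

Scanning through the array:
Position 1 (value 3): max_ending_here = 3, max_so_far = 3
Position 2 (value -2): max_ending_here = 1, max_so_far = 3
Position 3 (value 3): max_ending_here = 4, max_so_far = 4
Position 4 (value -3): max_ending_here = 1, max_so_far = 4
Position 5 (value -8): max_ending_here = -7, max_so_far = 4

Maximum subarray: [3, -2, 3]
Maximum sum: 4

The maximum subarray is [3, -2, 3] with sum 4. This subarray runs from index 1 to index 3.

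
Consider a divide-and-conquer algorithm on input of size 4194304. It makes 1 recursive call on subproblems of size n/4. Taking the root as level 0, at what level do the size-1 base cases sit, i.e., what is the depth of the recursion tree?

For divide and conquer with division factor 4:

Problem sizes at each level:
Level 0: 4194304
Level 1: 1048576
Level 2: 262144
Level 3: 65536
Level 4: 16384
Level 5: 4096
Level 6: 1024
Level 7: 256
Level 8: 64
Level 9: 16
Level 10: 4
Level 11: 1

The root is level 0 and the size-1 base case is level 11 (the tree spans levels 0 through 11, i.e. 12 levels counting the root), so the depth is the number of divisions: log_4(4194304) = 11

The recursion tree depth is log_4(4194304) = 11. At each level, the problem size is divided by 4, so it takes 11 divisions to reduce to a base case of size 1. The algorithm makes 1 recursive call at each level.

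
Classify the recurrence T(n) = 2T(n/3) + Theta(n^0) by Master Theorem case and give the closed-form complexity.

Master Theorem for T(n) = 2T(n/3) + O(n^0):

a = 2, b = 3, c = 0
log_b(a) = log_3(2) = 0.6309

Case 1: c = 0 < log_3(2) = 0.6309
T(n) = O(n^(log_3 2))

For T(n) = 2T(n/3) + O(n^0): log_3(2) = 0.6309. This is Case 1 of the Master Theorem (c < log_b(a), work dominated by leaves), giving O(n^(log_3 2)).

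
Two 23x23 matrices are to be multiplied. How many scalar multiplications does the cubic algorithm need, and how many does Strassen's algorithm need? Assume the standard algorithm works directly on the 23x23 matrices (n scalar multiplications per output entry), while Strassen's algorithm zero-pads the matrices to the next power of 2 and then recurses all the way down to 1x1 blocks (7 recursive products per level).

Matrix multiplication for 23x23 matrices:

Strassen's algorithm requires power-of-2 dimensions. Pad 23x23 to 32x32 (next power of 2).

Standard algorithm: 23^3 = 12167 multiplications
Strassen's algorithm: 7^(log2(32)) = 7^5 = 16807 multiplications
Difference: 12167 - 16807 = -4640 (Strassen uses MORE here due to padding overhead — for small or just-over-power-of-2 n, padding can outweigh the per-level savings)

Standard: 12167 multiplications (23^3). Strassen: 16807 multiplications (7^5, after padding to 32x32). Strassen reduces 8 recursive multiplications to 7 at each level.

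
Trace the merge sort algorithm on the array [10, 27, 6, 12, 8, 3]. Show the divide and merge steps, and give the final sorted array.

Merge sort trace:

Split: [10, 27, 6, 12, 8, 3] -> [10, 27, 6] and [12, 8, 3]
  Split: [10, 27, 6] -> [10] and [27, 6]
    Split: [27, 6] -> [27] and [6]
    Merge: [27] + [6] -> [6, 27]
  Merge: [10] + [6, 27] -> [6, 10, 27]
  Split: [12, 8, 3] -> [12] and [8, 3]
    Split: [8, 3] -> [8] and [3]
    Merge: [8] + [3] -> [3, 8]
  Merge: [12] + [3, 8] -> [3, 8, 12]
Merge: [6, 10, 27] + [3, 8, 12] -> [3, 6, 8, 10, 12, 27]

Final sorted array: [3, 6, 8, 10, 12, 27]

The merge sort proceeds by recursively splitting the array and merging sorted halves.
After all merges, the sorted array is [3, 6, 8, 10, 12, 27].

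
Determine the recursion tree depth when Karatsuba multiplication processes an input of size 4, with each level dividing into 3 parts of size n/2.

For divide and conquer with division factor 2:

Problem sizes at each level:
Level 0: 4
Level 1: 2
Level 2: 1

The root is level 0 and the size-1 base case is level 2 (the tree spans levels 0 through 2, i.e. 3 levels counting the root), so the depth is the number of divisions: log_2(4) = 2

The recursion tree depth is log_2(4) = 2. At each level, the problem size is divided by 2, so it takes 2 divisions to reduce to a base case of size 1. The algorithm makes 3 recursive calls at each level.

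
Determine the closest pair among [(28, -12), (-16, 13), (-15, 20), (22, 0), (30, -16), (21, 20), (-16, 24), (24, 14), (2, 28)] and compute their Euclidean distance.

Computing all pairwise distances among 9 points:

d((28, -12), (-16, 13)) = 50.6063
d((28, -12), (-15, 20)) = 53.6004
d((28, -12), (22, 0)) = 13.4164
d((28, -12), (30, -16)) = 4.4721
d((28, -12), (21, 20)) = 32.7567
d((28, -12), (-16, 24)) = 56.8507
d((28, -12), (24, 14)) = 26.3059
d((28, -12), (2, 28)) = 47.7074
d((-16, 13), (-15, 20)) = 7.0711
d((-16, 13), (22, 0)) = 40.1622
d((-16, 13), (30, -16)) = 54.3783
d((-16, 13), (21, 20)) = 37.6563
d((-16, 13), (-16, 24)) = 11.0
d((-16, 13), (24, 14)) = 40.0125
d((-16, 13), (2, 28)) = 23.4307
d((-15, 20), (22, 0)) = 42.0595
d((-15, 20), (30, -16)) = 57.6281
d((-15, 20), (21, 20)) = 36.0
d((-15, 20), (-16, 24)) = 4.1231 <-- minimum
d((-15, 20), (24, 14)) = 39.4588
d((-15, 20), (2, 28)) = 18.7883
d((22, 0), (30, -16)) = 17.8885
d((22, 0), (21, 20)) = 20.025
d((22, 0), (-16, 24)) = 44.9444
d((22, 0), (24, 14)) = 14.1421
d((22, 0), (2, 28)) = 34.4093
d((30, -16), (21, 20)) = 37.108
d((30, -16), (-16, 24)) = 60.959
d((30, -16), (24, 14)) = 30.5941
d((30, -16), (2, 28)) = 52.1536
d((21, 20), (-16, 24)) = 37.2156
d((21, 20), (24, 14)) = 6.7082
d((21, 20), (2, 28)) = 20.6155
d((-16, 24), (24, 14)) = 41.2311
d((-16, 24), (2, 28)) = 18.4391
d((24, 14), (2, 28)) = 26.0768

Closest pair: (-15, 20) and (-16, 24) with distance 4.1231

The closest pair is (-15, 20) and (-16, 24) with Euclidean distance 4.1231. For 9 points, brute-force pairwise comparison is shown above. For large n, the divide-and-conquer algorithm (sort by x, recurse on halves, check the dividing strip) achieves O(n log n).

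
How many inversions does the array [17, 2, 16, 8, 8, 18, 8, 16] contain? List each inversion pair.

Finding inversions in [17, 2, 16, 8, 8, 18, 8, 16]:

(0, 1): arr[0]=17 > arr[1]=2
(0, 2): arr[0]=17 > arr[2]=16
(0, 3): arr[0]=17 > arr[3]=8
(0, 4): arr[0]=17 > arr[4]=8
(0, 6): arr[0]=17 > arr[6]=8
(0, 7): arr[0]=17 > arr[7]=16
(2, 3): arr[2]=16 > arr[3]=8
(2, 4): arr[2]=16 > arr[4]=8
(2, 6): arr[2]=16 > arr[6]=8
(5, 6): arr[5]=18 > arr[6]=8
(5, 7): arr[5]=18 > arr[7]=16

Total inversions: 11

The array has 11 inversion(s): (0,1), (0,2), (0,3), (0,4), (0,6), (0,7), (2,3), (2,4), (2,6), (5,6), (5,7). Each pair (i,j) satisfies i < j and arr[i] > arr[j].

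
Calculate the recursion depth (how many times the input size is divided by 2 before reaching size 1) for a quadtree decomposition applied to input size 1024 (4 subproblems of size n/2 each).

For divide and conquer with division factor 2:

Problem sizes at each level:
Level 0: 1024
Level 1: 512
Level 2: 256
Level 3: 128
Level 4: 64
Level 5: 32
Level 6: 16
Level 7: 8
Level 8: 4
Level 9: 2
Level 10: 1

The root is level 0 and the size-1 base case is level 10 (the tree spans levels 0 through 10, i.e. 11 levels counting the root), so the depth is the number of divisions: log_2(1024) = 10

The recursion tree depth is log_2(1024) = 10. At each level, the problem size is divided by 2, so it takes 10 divisions to reduce to a base case of size 1. The algorithm makes 4 recursive calls at each level.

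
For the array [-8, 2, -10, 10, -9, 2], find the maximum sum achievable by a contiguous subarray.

Using Kadane's algorithm on [-8, 2, -10, 10, -9, 2]:

Scanning through the array:
Position 1 (value 2): max_ending_here = 2, max_so_far = 2
Position 2 (value -10): max_ending_here = -8, max_so_far = 2
Position 3 (value 10): max_ending_here = 10, max_so_far = 10
Position 4 (value -9): max_ending_here = 1, max_so_far = 10
Position 5 (value 2): max_ending_here = 3, max_so_far = 10

Maximum subarray: [10]
Maximum sum: 10

The maximum subarray is [10] with sum 10. This subarray runs from index 3 to index 3.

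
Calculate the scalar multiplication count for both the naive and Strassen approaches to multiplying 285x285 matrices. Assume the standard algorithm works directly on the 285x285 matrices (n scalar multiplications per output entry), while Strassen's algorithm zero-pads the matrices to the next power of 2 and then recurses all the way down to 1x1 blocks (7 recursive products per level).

Matrix multiplication for 285x285 matrices:

Strassen's algorithm requires power-of-2 dimensions. Pad 285x285 to 512x512 (next power of 2).

Standard algorithm: 285^3 = 23149125 multiplications
Strassen's algorithm: 7^(log2(512)) = 7^9 = 40353607 multiplications
Difference: 23149125 - 40353607 = -17204482 (Strassen uses MORE here due to padding overhead — for small or just-over-power-of-2 n, padding can outweigh the per-level savings)

Standard: 23149125 multiplications (285^3). Strassen: 40353607 multiplications (7^9, after padding to 512x512). Strassen reduces 8 recursive multiplications to 7 at each level.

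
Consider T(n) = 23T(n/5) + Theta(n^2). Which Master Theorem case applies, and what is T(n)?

Master Theorem for T(n) = 23T(n/5) + O(n^2):

a = 23, b = 5, c = 2
log_b(a) = log_5(23) = 1.9482

Case 3: c = 2 > log_5(23) = 1.9482
T(n) = O(n^2) = O(n^2)

For T(n) = 23T(n/5) + O(n^2): log_5(23) = 1.9482. This is Case 3 of the Master Theorem (c > log_b(a), work dominated by root), giving O(n^2).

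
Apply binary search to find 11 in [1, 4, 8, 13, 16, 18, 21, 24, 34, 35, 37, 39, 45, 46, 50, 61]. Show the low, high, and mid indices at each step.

Binary search for 11 in [1, 4, 8, 13, 16, 18, 21, 24, 34, 35, 37, 39, 45, 46, 50, 61]:

lo=0, hi=15, mid=7, arr[mid]=24 -> 24 > 11, search left half
lo=0, hi=6, mid=3, arr[mid]=13 -> 13 > 11, search left half
lo=0, hi=2, mid=1, arr[mid]=4 -> 4 < 11, search right half
lo=2, hi=2, mid=2, arr[mid]=8 -> 8 < 11, search right half
lo=3 > hi=2, target 11 not found

Binary search determines that 11 is not in the array after 4 comparisons. The search space was exhausted without finding the target.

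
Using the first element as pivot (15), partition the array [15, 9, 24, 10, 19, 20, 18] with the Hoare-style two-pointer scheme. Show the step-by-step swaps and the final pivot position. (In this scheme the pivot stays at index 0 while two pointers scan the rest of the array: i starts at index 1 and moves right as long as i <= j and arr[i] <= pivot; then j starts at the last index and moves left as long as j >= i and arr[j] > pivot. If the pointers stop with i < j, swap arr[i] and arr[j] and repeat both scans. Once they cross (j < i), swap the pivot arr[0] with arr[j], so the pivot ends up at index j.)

Hoare-style two-pointer partition with pivot = 15:

Initial array: [15, 9, 24, 10, 19, 20, 18]

Pointers start at i = 1, j = 6.
i stops at index 2 (arr[2]=24 > 15), j stops at index 3 (arr[3]=10 <= 15): swap arr[2] and arr[3], array becomes [15, 9, 10, 24, 19, 20, 18]
i ends at 3, j ends at 2: the pointers have crossed (j < i), so scanning stops.

Swap pivot arr[0] with arr[2] to place pivot at position 2: [10, 9, 15, 24, 19, 20, 18]
Pivot position: 2

After partitioning with pivot 15, the array becomes [10, 9, 15, 24, 19, 20, 18]. The pivot is placed at index 2. All elements to the left of the pivot are <= 15, and all elements to the right are > 15.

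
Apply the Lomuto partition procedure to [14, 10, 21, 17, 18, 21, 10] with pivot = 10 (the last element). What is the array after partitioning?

Lomuto partition with pivot = 10:

Initial array: [14, 10, 21, 17, 18, 21, 10]

arr[0]=14 > 10: no swap
arr[1]=10 <= 10: swap with position 0, array becomes [10, 14, 21, 17, 18, 21, 10]
arr[2]=21 > 10: no swap
arr[3]=17 > 10: no swap
arr[4]=18 > 10: no swap
arr[5]=21 > 10: no swap

Place pivot at position 1: [10, 10, 21, 17, 18, 21, 14]
Pivot position: 1

After partitioning with pivot 10, the array becomes [10, 10, 21, 17, 18, 21, 14]. The pivot is placed at index 1. All elements to the left of the pivot are <= 10, and all elements to the right are > 10.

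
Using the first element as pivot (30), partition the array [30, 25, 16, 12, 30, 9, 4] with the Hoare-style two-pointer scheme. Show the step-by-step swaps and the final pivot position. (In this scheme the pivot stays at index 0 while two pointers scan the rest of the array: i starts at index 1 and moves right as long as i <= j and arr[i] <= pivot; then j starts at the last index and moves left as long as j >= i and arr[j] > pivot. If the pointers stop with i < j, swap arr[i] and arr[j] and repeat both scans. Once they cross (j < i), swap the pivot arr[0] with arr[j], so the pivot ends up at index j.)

Hoare-style two-pointer partition with pivot = 30:

Initial array: [30, 25, 16, 12, 30, 9, 4]

Pointers start at i = 1, j = 6.
i ends at 7, j ends at 6: the pointers have crossed (j < i), so scanning stops.

Swap pivot arr[0] with arr[6] to place pivot at position 6: [4, 25, 16, 12, 30, 9, 30]
Pivot position: 6

After partitioning with pivot 30, the array becomes [4, 25, 16, 12, 30, 9, 30]. The pivot is placed at index 6. All elements to the left of the pivot are <= 30, and all elements to the right are > 30.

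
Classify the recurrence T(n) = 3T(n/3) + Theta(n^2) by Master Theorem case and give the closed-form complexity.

Master Theorem for T(n) = 3T(n/3) + O(n^2):

a = 3, b = 3, c = 2
log_b(a) = log_3(3) = 1.0000

Case 3: c = 2 > log_3(3) = 1.0000
T(n) = O(n^2) = O(n^2)

For T(n) = 3T(n/3) + O(n^2): log_3(3) = 1.0000. This is Case 3 of the Master Theorem (c > log_b(a), work dominated by root), giving O(n^2).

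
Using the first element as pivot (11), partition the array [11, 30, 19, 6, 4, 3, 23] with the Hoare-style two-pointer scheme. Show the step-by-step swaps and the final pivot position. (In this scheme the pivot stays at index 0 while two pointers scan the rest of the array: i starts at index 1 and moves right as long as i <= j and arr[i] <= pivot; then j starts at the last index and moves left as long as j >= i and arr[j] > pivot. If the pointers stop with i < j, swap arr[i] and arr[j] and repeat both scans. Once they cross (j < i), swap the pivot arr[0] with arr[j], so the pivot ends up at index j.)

Hoare-style two-pointer partition with pivot = 11:

Initial array: [11, 30, 19, 6, 4, 3, 23]

Pointers start at i = 1, j = 6.
i stops at index 1 (arr[1]=30 > 11), j stops at index 5 (arr[5]=3 <= 11): swap arr[1] and arr[5], array becomes [11, 3, 19, 6, 4, 30, 23]
i stops at index 2 (arr[2]=19 > 11), j stops at index 4 (arr[4]=4 <= 11): swap arr[2] and arr[4], array becomes [11, 3, 4, 6, 19, 30, 23]
i ends at 4, j ends at 3: the pointers have crossed (j < i), so scanning stops.

Swap pivot arr[0] with arr[3] to place pivot at position 3: [6, 3, 4, 11, 19, 30, 23]
Pivot position: 3

After partitioning with pivot 11, the array becomes [6, 3, 4, 11, 19, 30, 23]. The pivot is placed at index 3. All elements to the left of the pivot are <= 11, and all elements to the right are > 11.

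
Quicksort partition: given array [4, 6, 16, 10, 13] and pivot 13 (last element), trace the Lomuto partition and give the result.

Lomuto partition with pivot = 13:

Initial array: [4, 6, 16, 10, 13]

arr[0]=4 <= 13: swap with position 0, array becomes [4, 6, 16, 10, 13]
arr[1]=6 <= 13: swap with position 1, array becomes [4, 6, 16, 10, 13]
arr[2]=16 > 13: no swap
arr[3]=10 <= 13: swap with position 2, array becomes [4, 6, 10, 16, 13]

Place pivot at position 3: [4, 6, 10, 13, 16]
Pivot position: 3

After partitioning with pivot 13, the array becomes [4, 6, 10, 13, 16]. The pivot is placed at index 3. All elements to the left of the pivot are <= 13, and all elements to the right are > 13.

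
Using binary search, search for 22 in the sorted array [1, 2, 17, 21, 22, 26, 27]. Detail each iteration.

Binary search for 22 in [1, 2, 17, 21, 22, 26, 27]:

lo=0, hi=6, mid=3, arr[mid]=21 -> 21 < 22, search right half
lo=4, hi=6, mid=5, arr[mid]=26 -> 26 > 22, search left half
lo=4, hi=4, mid=4, arr[mid]=22 -> Found target at index 4!

Binary search finds 22 at index 4 after 3 comparisons. The search repeatedly halves the search space by comparing with the middle element.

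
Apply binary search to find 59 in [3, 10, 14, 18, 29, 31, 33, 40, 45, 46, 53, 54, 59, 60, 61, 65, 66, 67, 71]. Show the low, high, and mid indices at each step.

Binary search for 59 in [3, 10, 14, 18, 29, 31, 33, 40, 45, 46, 53, 54, 59, 60, 61, 65, 66, 67, 71]:

lo=0, hi=18, mid=9, arr[mid]=46 -> 46 < 59, search right half
lo=10, hi=18, mid=14, arr[mid]=61 -> 61 > 59, search left half
lo=10, hi=13, mid=11, arr[mid]=54 -> 54 < 59, search right half
lo=12, hi=13, mid=12, arr[mid]=59 -> Found target at index 12!

Binary search finds 59 at index 12 after 4 comparisons. The search repeatedly halves the search space by comparing with the middle element.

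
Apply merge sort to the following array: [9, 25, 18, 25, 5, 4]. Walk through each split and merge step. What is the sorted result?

Merge sort trace:

Split: [9, 25, 18, 25, 5, 4] -> [9, 25, 18] and [25, 5, 4]
  Split: [9, 25, 18] -> [9] and [25, 18]
    Split: [25, 18] -> [25] and [18]
    Merge: [25] + [18] -> [18, 25]
  Merge: [9] + [18, 25] -> [9, 18, 25]
  Split: [25, 5, 4] -> [25] and [5, 4]
    Split: [5, 4] -> [5] and [4]
    Merge: [5] + [4] -> [4, 5]
  Merge: [25] + [4, 5] -> [4, 5, 25]
Merge: [9, 18, 25] + [4, 5, 25] -> [4, 5, 9, 18, 25, 25]

Final sorted array: [4, 5, 9, 18, 25, 25]

The merge sort proceeds by recursively splitting the array and merging sorted halves.
After all merges, the sorted array is [4, 5, 9, 18, 25, 25].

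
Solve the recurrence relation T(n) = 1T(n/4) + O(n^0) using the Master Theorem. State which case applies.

Master Theorem for T(n) = 1T(n/4) + O(n^0):

a = 1, b = 4, c = 0
log_b(a) = log_4(1) = 0.0000

Case 2: c = 0 = log_4(1) = 0.0000
T(n) = O(n^0 log n) = O(log n)

For T(n) = 1T(n/4) + O(n^0): log_4(1) = 0.0000. This is Case 2 of the Master Theorem (c = log_b(a), equal work at all levels), giving O(log n).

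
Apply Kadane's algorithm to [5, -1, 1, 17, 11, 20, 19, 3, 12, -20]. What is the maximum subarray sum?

Using Kadane's algorithm on [5, -1, 1, 17, 11, 20, 19, 3, 12, -20]:

Scanning through the array:
Position 1 (value -1): max_ending_here = 4, max_so_far = 5
Position 2 (value 1): max_ending_here = 5, max_so_far = 5
Position 3 (value 17): max_ending_here = 22, max_so_far = 22
Position 4 (value 11): max_ending_here = 33, max_so_far = 33
Position 5 (value 20): max_ending_here = 53, max_so_far = 53
Position 6 (value 19): max_ending_here = 72, max_so_far = 72
Position 7 (value 3): max_ending_here = 75, max_so_far = 75
Position 8 (value 12): max_ending_here = 87, max_so_far = 87
Position 9 (value -20): max_ending_here = 67, max_so_far = 87

Maximum subarray: [5, -1, 1, 17, 11, 20, 19, 3, 12]
Maximum sum: 87

The maximum subarray is [5, -1, 1, 17, 11, 20, 19, 3, 12] with sum 87. This subarray runs from index 0 to index 8.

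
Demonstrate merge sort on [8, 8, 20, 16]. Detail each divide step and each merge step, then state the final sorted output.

Merge sort trace:

Split: [8, 8, 20, 16] -> [8, 8] and [20, 16]
  Split: [8, 8] -> [8] and [8]
  Merge: [8] + [8] -> [8, 8]
  Split: [20, 16] -> [20] and [16]
  Merge: [20] + [16] -> [16, 20]
Merge: [8, 8] + [16, 20] -> [8, 8, 16, 20]

Final sorted array: [8, 8, 16, 20]

The merge sort proceeds by recursively splitting the array and merging sorted halves.
After all merges, the sorted array is [8, 8, 16, 20].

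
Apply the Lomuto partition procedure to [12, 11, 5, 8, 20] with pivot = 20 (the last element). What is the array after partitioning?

Lomuto partition with pivot = 20:

Initial array: [12, 11, 5, 8, 20]

arr[0]=12 <= 20: swap with position 0, array becomes [12, 11, 5, 8, 20]
arr[1]=11 <= 20: swap with position 1, array becomes [12, 11, 5, 8, 20]
arr[2]=5 <= 20: swap with position 2, array becomes [12, 11, 5, 8, 20]
arr[3]=8 <= 20: swap with position 3, array becomes [12, 11, 5, 8, 20]

Place pivot at position 4: [12, 11, 5, 8, 20]
Pivot position: 4

After partitioning with pivot 20, the array becomes [12, 11, 5, 8, 20]. The pivot is placed at index 4. All elements to the left of the pivot are <= 20, and all elements to the right are > 20.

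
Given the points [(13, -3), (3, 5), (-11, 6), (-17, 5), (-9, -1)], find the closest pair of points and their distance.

Computing all pairwise distances among 5 points:

d((13, -3), (3, 5)) = 12.8062
d((13, -3), (-11, 6)) = 25.632
d((13, -3), (-17, 5)) = 31.0483
d((13, -3), (-9, -1)) = 22.0907
d((3, 5), (-11, 6)) = 14.0357
d((3, 5), (-17, 5)) = 20.0
d((3, 5), (-9, -1)) = 13.4164
d((-11, 6), (-17, 5)) = 6.0828 <-- minimum
d((-11, 6), (-9, -1)) = 7.2801
d((-17, 5), (-9, -1)) = 10.0

Closest pair: (-11, 6) and (-17, 5) with distance 6.0828

The closest pair is (-11, 6) and (-17, 5) with Euclidean distance 6.0828. For 5 points, brute-force pairwise comparison is shown above. For large n, the divide-and-conquer algorithm (sort by x, recurse on halves, check the dividing strip) achieves O(n log n).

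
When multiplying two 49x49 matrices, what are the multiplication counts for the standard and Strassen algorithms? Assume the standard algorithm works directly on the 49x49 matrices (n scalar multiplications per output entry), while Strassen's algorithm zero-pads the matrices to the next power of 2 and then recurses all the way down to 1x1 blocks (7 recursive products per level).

Matrix multiplication for 49x49 matrices:

Strassen's algorithm requires power-of-2 dimensions. Pad 49x49 to 64x64 (next power of 2).

Standard algorithm: 49^3 = 117649 multiplications
Strassen's algorithm: 7^(log2(64)) = 7^6 = 117649 multiplications
Savings: 117649 - 117649 = 0 multiplications

Standard: 117649 multiplications (49^3). Strassen: 117649 multiplications (7^6, after padding to 64x64). Strassen reduces 8 recursive multiplications to 7 at each level.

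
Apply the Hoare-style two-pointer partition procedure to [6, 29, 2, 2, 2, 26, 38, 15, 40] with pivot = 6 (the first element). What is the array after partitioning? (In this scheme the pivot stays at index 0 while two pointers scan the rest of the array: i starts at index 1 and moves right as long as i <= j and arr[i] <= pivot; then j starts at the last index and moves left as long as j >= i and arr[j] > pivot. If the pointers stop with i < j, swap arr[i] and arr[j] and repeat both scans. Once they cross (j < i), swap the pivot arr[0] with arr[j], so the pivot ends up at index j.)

Hoare-style two-pointer partition with pivot = 6:

Initial array: [6, 29, 2, 2, 2, 26, 38, 15, 40]

Pointers start at i = 1, j = 8.
i stops at index 1 (arr[1]=29 > 6), j stops at index 4 (arr[4]=2 <= 6): swap arr[1] and arr[4], array becomes [6, 2, 2, 2, 29, 26, 38, 15, 40]
i ends at 4, j ends at 3: the pointers have crossed (j < i), so scanning stops.

Swap pivot arr[0] with arr[3] to place pivot at position 3: [2, 2, 2, 6, 29, 26, 38, 15, 40]
Pivot position: 3

After partitioning with pivot 6, the array becomes [2, 2, 2, 6, 29, 26, 38, 15, 40]. The pivot is placed at index 3. All elements to the left of the pivot are <= 6, and all elements to the right are > 6.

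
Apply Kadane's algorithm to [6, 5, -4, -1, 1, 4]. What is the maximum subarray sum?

Using Kadane's algorithm on [6, 5, -4, -1, 1, 4]:

Scanning through the array:
Position 1 (value 5): max_ending_here = 11, max_so_far = 11
Position 2 (value -4): max_ending_here = 7, max_so_far = 11
Position 3 (value -1): max_ending_here = 6, max_so_far = 11
Position 4 (value 1): max_ending_here = 7, max_so_far = 11
Position 5 (value 4): max_ending_here = 11, max_so_far = 11

Maximum subarray: [6, 5]
Maximum sum: 11

The maximum subarray is [6, 5] with sum 11. This subarray runs from index 0 to index 1.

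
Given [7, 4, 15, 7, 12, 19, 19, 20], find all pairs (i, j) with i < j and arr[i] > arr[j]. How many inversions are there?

Finding inversions in [7, 4, 15, 7, 12, 19, 19, 20]:

(0, 1): arr[0]=7 > arr[1]=4
(2, 3): arr[2]=15 > arr[3]=7
(2, 4): arr[2]=15 > arr[4]=12

Total inversions: 3

The array has 3 inversion(s): (0,1), (2,3), (2,4). Each pair (i,j) satisfies i < j and arr[i] > arr[j].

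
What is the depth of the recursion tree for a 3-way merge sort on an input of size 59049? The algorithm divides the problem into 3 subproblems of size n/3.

For divide and conquer with division factor 3:

Problem sizes at each level:
Level 0: 59049
Level 1: 19683
Level 2: 6561
Level 3: 2187
Level 4: 729
Level 5: 243
Level 6: 81
Level 7: 27
Level 8: 9
Level 9: 3
Level 10: 1

The root is level 0 and the size-1 base case is level 10 (the tree spans levels 0 through 10, i.e. 11 levels counting the root), so the depth is the number of divisions: log_3(59049) = 10

The recursion tree depth is log_3(59049) = 10. At each level, the problem size is divided by 3, so it takes 10 divisions to reduce to a base case of size 1. The algorithm makes 3 recursive calls at each level.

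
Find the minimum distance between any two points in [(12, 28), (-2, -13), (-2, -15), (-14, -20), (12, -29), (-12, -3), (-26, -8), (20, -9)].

Computing all pairwise distances among 8 points:

d((12, 28), (-2, -13)) = 43.3244
d((12, 28), (-2, -15)) = 45.2217
d((12, 28), (-14, -20)) = 54.5894
d((12, 28), (12, -29)) = 57.0
d((12, 28), (-12, -3)) = 39.2046
d((12, 28), (-26, -8)) = 52.345
d((12, 28), (20, -9)) = 37.855
d((-2, -13), (-2, -15)) = 2.0 <-- minimum
d((-2, -13), (-14, -20)) = 13.8924
d((-2, -13), (12, -29)) = 21.2603
d((-2, -13), (-12, -3)) = 14.1421
d((-2, -13), (-26, -8)) = 24.5153
d((-2, -13), (20, -9)) = 22.3607
d((-2, -15), (-14, -20)) = 13.0
d((-2, -15), (12, -29)) = 19.799
d((-2, -15), (-12, -3)) = 15.6205
d((-2, -15), (-26, -8)) = 25.0
d((-2, -15), (20, -9)) = 22.8035
d((-14, -20), (12, -29)) = 27.5136
d((-14, -20), (-12, -3)) = 17.1172
d((-14, -20), (-26, -8)) = 16.9706
d((-14, -20), (20, -9)) = 35.7351
d((12, -29), (-12, -3)) = 35.3836
d((12, -29), (-26, -8)) = 43.4166
d((12, -29), (20, -9)) = 21.5407
d((-12, -3), (-26, -8)) = 14.8661
d((-12, -3), (20, -9)) = 32.5576
d((-26, -8), (20, -9)) = 46.0109

Closest pair: (-2, -13) and (-2, -15) with distance 2.0

The closest pair is (-2, -13) and (-2, -15) with Euclidean distance 2.0. For 8 points, brute-force pairwise comparison is shown above. For large n, the divide-and-conquer algorithm (sort by x, recurse on halves, check the dividing strip) achieves O(n log n).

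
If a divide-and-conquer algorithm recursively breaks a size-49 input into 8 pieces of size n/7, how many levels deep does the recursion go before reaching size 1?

For divide and conquer with division factor 7:

Problem sizes at each level:
Level 0: 49
Level 1: 7
Level 2: 1

The root is level 0 and the size-1 base case is level 2 (the tree spans levels 0 through 2, i.e. 3 levels counting the root), so the depth is the number of divisions: log_7(49) = 2

The recursion tree depth is log_7(49) = 2. At each level, the problem size is divided by 7, so it takes 2 divisions to reduce to a base case of size 1. The algorithm makes 8 recursive calls at each level.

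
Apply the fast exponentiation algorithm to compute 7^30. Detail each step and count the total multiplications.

Computing 7^30 by squaring (build up from 7^1; each line after the first costs one multiplication):

7^1 = 7
7^2 = (7^1)^2 = 7^2 = 49
7^3 = 7 * 7^2 = 7 * 49 = 343
7^6 = (7^3)^2 = 343^2 = 117649
7^7 = 7 * 7^6 = 7 * 117649 = 823543
7^14 = (7^7)^2 = 823543^2 = 678223072849
7^15 = 7 * 7^14 = 7 * 678223072849 = 4747561509943
7^30 = (7^15)^2 = 4747561509943^2 = 22539340290692258087863249

Result: 22539340290692258087863249
Multiplications needed: 7 (7 lines after 7^1)

7^30 = 22539340290692258087863249. Using exponentiation by squaring, this requires 7 multiplications. The key idea: if the exponent is even, square the half-power; if odd, multiply by the base once.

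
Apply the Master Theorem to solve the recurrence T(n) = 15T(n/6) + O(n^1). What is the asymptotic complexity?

Master Theorem for T(n) = 15T(n/6) + O(n^1):

a = 15, b = 6, c = 1
log_b(a) = log_6(15) = 1.5114

Case 1: c = 1 < log_6(15) = 1.5114
T(n) = O(n^(log_6 15))

For T(n) = 15T(n/6) + O(n^1): log_6(15) = 1.5114. This is Case 1 of the Master Theorem (c < log_b(a), work dominated by leaves), giving O(n^(log_6 15)).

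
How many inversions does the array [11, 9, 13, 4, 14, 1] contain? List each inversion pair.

Finding inversions in [11, 9, 13, 4, 14, 1]:

(0, 1): arr[0]=11 > arr[1]=9
(0, 3): arr[0]=11 > arr[3]=4
(0, 5): arr[0]=11 > arr[5]=1
(1, 3): arr[1]=9 > arr[3]=4
(1, 5): arr[1]=9 > arr[5]=1
(2, 3): arr[2]=13 > arr[3]=4
(2, 5): arr[2]=13 > arr[5]=1
(3, 5): arr[3]=4 > arr[5]=1
(4, 5): arr[4]=14 > arr[5]=1

Total inversions: 9

The array has 9 inversion(s): (0,1), (0,3), (0,5), (1,3), (1,5), (2,3), (2,5), (3,5), (4,5). Each pair (i,j) satisfies i < j and arr[i] > arr[j].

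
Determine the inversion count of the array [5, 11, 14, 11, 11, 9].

Finding inversions in [5, 11, 14, 11, 11, 9]:

(1, 5): arr[1]=11 > arr[5]=9
(2, 3): arr[2]=14 > arr[3]=11
(2, 4): arr[2]=14 > arr[4]=11
(2, 5): arr[2]=14 > arr[5]=9
(3, 5): arr[3]=11 > arr[5]=9
(4, 5): arr[4]=11 > arr[5]=9

Total inversions: 6

The array has 6 inversion(s): (1,5), (2,3), (2,4), (2,5), (3,5), (4,5). Each pair (i,j) satisfies i < j and arr[i] > arr[j].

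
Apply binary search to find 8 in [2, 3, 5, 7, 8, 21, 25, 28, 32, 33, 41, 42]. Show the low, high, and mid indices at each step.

Binary search for 8 in [2, 3, 5, 7, 8, 21, 25, 28, 32, 33, 41, 42]:

lo=0, hi=11, mid=5, arr[mid]=21 -> 21 > 8, search left half
lo=0, hi=4, mid=2, arr[mid]=5 -> 5 < 8, search right half
lo=3, hi=4, mid=3, arr[mid]=7 -> 7 < 8, search right half
lo=4, hi=4, mid=4, arr[mid]=8 -> Found target at index 4!

Binary search finds 8 at index 4 after 4 comparisons. The search repeatedly halves the search space by comparing with the middle element.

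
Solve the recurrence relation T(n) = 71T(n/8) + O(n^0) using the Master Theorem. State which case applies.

Master Theorem for T(n) = 71T(n/8) + O(n^0):

a = 71, b = 8, c = 0
log_b(a) = log_8(71) = 2.0499

Case 1: c = 0 < log_8(71) = 2.0499
T(n) = O(n^(log_8 71))

For T(n) = 71T(n/8) + O(n^0): log_8(71) = 2.0499. This is Case 1 of the Master Theorem (c < log_b(a), work dominated by leaves), giving O(n^(log_8 71)).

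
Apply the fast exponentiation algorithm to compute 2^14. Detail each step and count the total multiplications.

Computing 2^14 by squaring (build up from 2^1; each line after the first costs one multiplication):

2^1 = 2
2^2 = (2^1)^2 = 2^2 = 4
2^3 = 2 * 2^2 = 2 * 4 = 8
2^6 = (2^3)^2 = 8^2 = 64
2^7 = 2 * 2^6 = 2 * 64 = 128
2^14 = (2^7)^2 = 128^2 = 16384

Result: 16384
Multiplications needed: 5 (5 lines after 2^1)

2^14 = 16384. Using exponentiation by squaring, this requires 5 multiplications. The key idea: if the exponent is even, square the half-power; if odd, multiply by the base once.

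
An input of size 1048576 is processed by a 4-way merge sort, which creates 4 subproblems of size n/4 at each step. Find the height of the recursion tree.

For divide and conquer with division factor 4:

Problem sizes at each level:
Level 0: 1048576
Level 1: 262144
Level 2: 65536
Level 3: 16384
Level 4: 4096
Level 5: 1024
Level 6: 256
Level 7: 64
Level 8: 16
Level 9: 4
Level 10: 1

The root is level 0 and the size-1 base case is level 10 (the tree spans levels 0 through 10, i.e. 11 levels counting the root), so the depth is the number of divisions: log_4(1048576) = 10

The recursion tree depth is log_4(1048576) = 10. At each level, the problem size is divided by 4, so it takes 10 divisions to reduce to a base case of size 1. The algorithm makes 4 recursive calls at each level.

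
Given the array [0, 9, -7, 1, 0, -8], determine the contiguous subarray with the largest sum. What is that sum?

Using Kadane's algorithm on [0, 9, -7, 1, 0, -8]:

Scanning through the array:
Position 1 (value 9): max_ending_here = 9, max_so_far = 9
Position 2 (value -7): max_ending_here = 2, max_so_far = 9
Position 3 (value 1): max_ending_here = 3, max_so_far = 9
Position 4 (value 0): max_ending_here = 3, max_so_far = 9
Position 5 (value -8): max_ending_here = -5, max_so_far = 9

Maximum subarray: [0, 9]
Maximum sum: 9

The maximum subarray is [0, 9] with sum 9. This subarray runs from index 0 to index 1.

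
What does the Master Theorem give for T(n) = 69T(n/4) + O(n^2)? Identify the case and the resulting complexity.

Master Theorem for T(n) = 69T(n/4) + O(n^2):

a = 69, b = 4, c = 2
log_b(a) = log_4(69) = 3.0543

Case 1: c = 2 < log_4(69) = 3.0543
T(n) = O(n^(log_4 69))

For T(n) = 69T(n/4) + O(n^2): log_4(69) = 3.0543. This is Case 1 of the Master Theorem (c < log_b(a), work dominated by leaves), giving O(n^(log_4 69)).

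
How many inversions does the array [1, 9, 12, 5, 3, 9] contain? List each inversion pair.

Finding inversions in [1, 9, 12, 5, 3, 9]:

(1, 3): arr[1]=9 > arr[3]=5
(1, 4): arr[1]=9 > arr[4]=3
(2, 3): arr[2]=12 > arr[3]=5
(2, 4): arr[2]=12 > arr[4]=3
(2, 5): arr[2]=12 > arr[5]=9
(3, 4): arr[3]=5 > arr[4]=3

Total inversions: 6

The array has 6 inversion(s): (1,3), (1,4), (2,3), (2,4), (2,5), (3,4). Each pair (i,j) satisfies i < j and arr[i] > arr[j].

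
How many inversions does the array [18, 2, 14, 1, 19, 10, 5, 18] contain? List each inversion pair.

Finding inversions in [18, 2, 14, 1, 19, 10, 5, 18]:

(0, 1): arr[0]=18 > arr[1]=2
(0, 2): arr[0]=18 > arr[2]=14
(0, 3): arr[0]=18 > arr[3]=1
(0, 5): arr[0]=18 > arr[5]=10
(0, 6): arr[0]=18 > arr[6]=5
(1, 3): arr[1]=2 > arr[3]=1
(2, 3): arr[2]=14 > arr[3]=1
(2, 5): arr[2]=14 > arr[5]=10
(2, 6): arr[2]=14 > arr[6]=5
(4, 5): arr[4]=19 > arr[5]=10
(4, 6): arr[4]=19 > arr[6]=5
(4, 7): arr[4]=19 > arr[7]=18
(5, 6): arr[5]=10 > arr[6]=5

Total inversions: 13

The array has 13 inversion(s): (0,1), (0,2), (0,3), (0,5), (0,6), (1,3), (2,3), (2,5), (2,6), (4,5), (4,6), (4,7), (5,6). Each pair (i,j) satisfies i < j and arr[i] > arr[j].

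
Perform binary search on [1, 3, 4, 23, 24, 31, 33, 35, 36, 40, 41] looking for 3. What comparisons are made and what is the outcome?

Binary search for 3 in [1, 3, 4, 23, 24, 31, 33, 35, 36, 40, 41]:

lo=0, hi=10, mid=5, arr[mid]=31 -> 31 > 3, search left half
lo=0, hi=4, mid=2, arr[mid]=4 -> 4 > 3, search left half
lo=0, hi=1, mid=0, arr[mid]=1 -> 1 < 3, search right half
lo=1, hi=1, mid=1, arr[mid]=3 -> Found target at index 1!

Binary search finds 3 at index 1 after 4 comparisons. The search repeatedly halves the search space by comparing with the middle element.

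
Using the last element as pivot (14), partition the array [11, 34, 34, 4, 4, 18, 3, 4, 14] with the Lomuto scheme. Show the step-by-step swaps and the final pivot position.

Lomuto partition with pivot = 14:

Initial array: [11, 34, 34, 4, 4, 18, 3, 4, 14]

arr[0]=11 <= 14: swap with position 0, array becomes [11, 34, 34, 4, 4, 18, 3, 4, 14]
arr[1]=34 > 14: no swap
arr[2]=34 > 14: no swap
arr[3]=4 <= 14: swap with position 1, array becomes [11, 4, 34, 34, 4, 18, 3, 4, 14]
arr[4]=4 <= 14: swap with position 2, array becomes [11, 4, 4, 34, 34, 18, 3, 4, 14]
arr[5]=18 > 14: no swap
arr[6]=3 <= 14: swap with position 3, array becomes [11, 4, 4, 3, 34, 18, 34, 4, 14]
arr[7]=4 <= 14: swap with position 4, array becomes [11, 4, 4, 3, 4, 18, 34, 34, 14]

Place pivot at position 5: [11, 4, 4, 3, 4, 14, 34, 34, 18]
Pivot position: 5

After partitioning with pivot 14, the array becomes [11, 4, 4, 3, 4, 14, 34, 34, 18]. The pivot is placed at index 5. All elements to the left of the pivot are <= 14, and all elements to the right are > 14.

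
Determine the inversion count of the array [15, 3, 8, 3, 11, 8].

Finding inversions in [15, 3, 8, 3, 11, 8]:

(0, 1): arr[0]=15 > arr[1]=3
(0, 2): arr[0]=15 > arr[2]=8
(0, 3): arr[0]=15 > arr[3]=3
(0, 4): arr[0]=15 > arr[4]=11
(0, 5): arr[0]=15 > arr[5]=8
(2, 3): arr[2]=8 > arr[3]=3
(4, 5): arr[4]=11 > arr[5]=8

Total inversions: 7

The array has 7 inversion(s): (0,1), (0,2), (0,3), (0,4), (0,5), (2,3), (4,5). Each pair (i,j) satisfies i < j and arr[i] > arr[j].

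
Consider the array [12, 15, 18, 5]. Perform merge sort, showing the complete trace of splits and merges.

Merge sort trace:

Split: [12, 15, 18, 5] -> [12, 15] and [18, 5]
  Split: [12, 15] -> [12] and [15]
  Merge: [12] + [15] -> [12, 15]
  Split: [18, 5] -> [18] and [5]
  Merge: [18] + [5] -> [5, 18]
Merge: [12, 15] + [5, 18] -> [5, 12, 15, 18]

Final sorted array: [5, 12, 15, 18]

The merge sort proceeds by recursively splitting the array and merging sorted halves.
After all merges, the sorted array is [5, 12, 15, 18].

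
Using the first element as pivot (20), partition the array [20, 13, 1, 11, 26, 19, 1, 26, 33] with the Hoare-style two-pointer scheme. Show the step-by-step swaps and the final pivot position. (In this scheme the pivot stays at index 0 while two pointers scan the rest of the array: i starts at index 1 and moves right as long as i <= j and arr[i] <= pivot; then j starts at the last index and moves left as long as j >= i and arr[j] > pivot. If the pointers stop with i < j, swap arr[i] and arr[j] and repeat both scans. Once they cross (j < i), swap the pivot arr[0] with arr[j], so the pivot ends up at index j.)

Hoare-style two-pointer partition with pivot = 20:

Initial array: [20, 13, 1, 11, 26, 19, 1, 26, 33]

Pointers start at i = 1, j = 8.
i stops at index 4 (arr[4]=26 > 20), j stops at index 6 (arr[6]=1 <= 20): swap arr[4] and arr[6], array becomes [20, 13, 1, 11, 1, 19, 26, 26, 33]
i ends at 6, j ends at 5: the pointers have crossed (j < i), so scanning stops.

Swap pivot arr[0] with arr[5] to place pivot at position 5: [19, 13, 1, 11, 1, 20, 26, 26, 33]
Pivot position: 5

After partitioning with pivot 20, the array becomes [19, 13, 1, 11, 1, 20, 26, 26, 33]. The pivot is placed at index 5. All elements to the left of the pivot are <= 20, and all elements to the right are > 20.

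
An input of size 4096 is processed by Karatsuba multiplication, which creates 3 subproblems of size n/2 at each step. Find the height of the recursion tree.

For divide and conquer with division factor 2:

Problem sizes at each level:
Level 0: 4096
Level 1: 2048
Level 2: 1024
Level 3: 512
Level 4: 256
Level 5: 128
Level 6: 64
Level 7: 32
Level 8: 16
Level 9: 8
Level 10: 4
Level 11: 2
Level 12: 1

The root is level 0 and the size-1 base case is level 12 (the tree spans levels 0 through 12, i.e. 13 levels counting the root), so the depth is the number of divisions: log_2(4096) = 12

The recursion tree depth is log_2(4096) = 12. At each level, the problem size is divided by 2, so it takes 12 divisions to reduce to a base case of size 1. The algorithm makes 3 recursive calls at each level.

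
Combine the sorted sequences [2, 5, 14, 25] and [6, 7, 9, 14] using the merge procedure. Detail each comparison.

Merging process:

Compare 2 vs 6: take 2 from left. Merged: [2]
Compare 5 vs 6: take 5 from left. Merged: [2, 5]
Compare 14 vs 6: take 6 from right. Merged: [2, 5, 6]
Compare 14 vs 7: take 7 from right. Merged: [2, 5, 6, 7]
Compare 14 vs 9: take 9 from right. Merged: [2, 5, 6, 7, 9]
Compare 14 vs 14: take 14 from left. Merged: [2, 5, 6, 7, 9, 14]
Compare 25 vs 14: take 14 from right. Merged: [2, 5, 6, 7, 9, 14, 14]
Append remaining from left: [25]. Merged: [2, 5, 6, 7, 9, 14, 14, 25]

Final merged array: [2, 5, 6, 7, 9, 14, 14, 25]
Total comparisons: 7

The merged array is [2, 5, 6, 7, 9, 14, 14, 25], requiring 7 comparisons. The merge step runs in O(n) time where n is the total number of elements.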